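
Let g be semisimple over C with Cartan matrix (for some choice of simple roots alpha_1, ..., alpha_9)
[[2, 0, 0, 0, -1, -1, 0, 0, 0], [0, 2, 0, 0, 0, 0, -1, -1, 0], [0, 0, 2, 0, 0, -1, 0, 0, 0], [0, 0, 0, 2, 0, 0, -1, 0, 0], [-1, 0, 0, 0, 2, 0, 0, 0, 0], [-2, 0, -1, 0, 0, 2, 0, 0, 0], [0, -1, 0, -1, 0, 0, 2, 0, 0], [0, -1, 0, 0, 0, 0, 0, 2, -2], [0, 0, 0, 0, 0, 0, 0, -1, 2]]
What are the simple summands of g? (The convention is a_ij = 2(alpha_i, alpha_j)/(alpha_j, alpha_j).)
B5 ⊕ F4

The diagram associated to this matrix has two connected components: the simple roots {alpha_2, alpha_4, alpha_7, alpha_8, alpha_9} form a chain of 5 nodes with a double edge at one end; the terminal node there is the unique short simple root (B_5), and {alpha_1, alpha_3, alpha_5, alpha_6} form a chain of 4 nodes with a double edge between the middle two (F_4). A semisimple Lie algebra decomposes uniquely as the direct sum of simple ideals, one per connected component of its Dynkin diagram, so g ≅ B_5 ⊕ F_4 (dimension 55 + 52 = 107).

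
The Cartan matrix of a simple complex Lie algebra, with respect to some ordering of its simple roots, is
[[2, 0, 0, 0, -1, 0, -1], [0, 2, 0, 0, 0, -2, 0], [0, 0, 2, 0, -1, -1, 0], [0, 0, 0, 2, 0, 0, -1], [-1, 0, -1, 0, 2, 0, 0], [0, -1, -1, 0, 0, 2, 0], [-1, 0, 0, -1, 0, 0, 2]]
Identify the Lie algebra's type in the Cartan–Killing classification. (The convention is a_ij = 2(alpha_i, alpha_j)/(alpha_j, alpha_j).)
The matrix has rank 7 with 2's on the diagonal. Reading the off-diagonal entries as Dynkin edges (a single edge where a_ij = a_ji = -1; a double or triple edge where a_ij * a_ji = 2 or 3), the diagram is a chain of 7 nodes with a double edge at one end; the terminal node there is the unique long simple root (C_7). One simple-root ordering that puts it in standard form is (alpha_4, alpha_7, alpha_1, alpha_5, alpha_3, alpha_6, alpha_2). So the algebra is type C_7, i.e. sp(14).

C7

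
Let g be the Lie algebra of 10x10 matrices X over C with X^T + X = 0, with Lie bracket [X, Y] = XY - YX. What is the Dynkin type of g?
This is so(10) with 10 even, which has dimension 10(10-1)/2 = 45 and rank 10/2 = 5. In the classification of classical Lie algebras, the orthogonal algebra so(2n) in an even number of variables has type D_n; here n = 5, so the Dynkin diagram is a chain of 3 nodes with a fork of two nodes at one end (D_5). Hence the type is D_5.

D_5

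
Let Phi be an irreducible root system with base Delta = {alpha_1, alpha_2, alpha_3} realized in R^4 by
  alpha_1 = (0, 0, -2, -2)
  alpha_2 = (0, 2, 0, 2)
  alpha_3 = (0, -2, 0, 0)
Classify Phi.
B_3 (so(7))

Compute the Cartan integers a_ij = 2(alpha_i, alpha_j)/(alpha_j, alpha_j); the resulting 3x3 Cartan matrix is
[[2, -1, 0], [-1, 2, -2], [0, -1, 2]].
The roots have two lengths (squared-length ratio 2:1); the short ones are alpha_{3}. The associated Dynkin diagram is a chain of 3 nodes with a double edge at one end; the terminal node there is the unique short simple root (B_3), so the type is B_3 (the algebra so(7)).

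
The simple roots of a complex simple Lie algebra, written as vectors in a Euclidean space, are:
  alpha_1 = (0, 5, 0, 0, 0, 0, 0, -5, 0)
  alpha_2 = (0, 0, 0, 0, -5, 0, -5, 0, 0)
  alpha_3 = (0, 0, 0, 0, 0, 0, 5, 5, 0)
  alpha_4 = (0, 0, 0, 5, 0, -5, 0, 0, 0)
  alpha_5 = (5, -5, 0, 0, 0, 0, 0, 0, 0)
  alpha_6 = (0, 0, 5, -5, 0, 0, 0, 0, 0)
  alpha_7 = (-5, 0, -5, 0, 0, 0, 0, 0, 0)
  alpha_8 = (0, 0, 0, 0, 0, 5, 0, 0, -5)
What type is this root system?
A_8

Compute the Cartan integers a_ij = 2(alpha_i, alpha_j)/(alpha_j, alpha_j); the resulting 8x8 Cartan matrix is
[[2, 0, -1, 0, -1, 0, 0, 0], [0, 2, -1, 0, 0, 0, 0, 0], [-1, -1, 2, 0, 0, 0, 0, 0], [0, 0, 0, 2, 0, -1, 0, -1], [-1, 0, 0, 0, 2, 0, -1, 0], [0, 0, 0, -1, 0, 2, -1, 0], [0, 0, 0, 0, -1, -1, 2, 0], [0, 0, 0, -1, 0, 0, 0, 2]].
All simple roots have the same length, so the diagram is simply laced. The associated Dynkin diagram is a chain of 8 nodes with single edges (A_8), so the type is A_8 (the algebra sl(9)).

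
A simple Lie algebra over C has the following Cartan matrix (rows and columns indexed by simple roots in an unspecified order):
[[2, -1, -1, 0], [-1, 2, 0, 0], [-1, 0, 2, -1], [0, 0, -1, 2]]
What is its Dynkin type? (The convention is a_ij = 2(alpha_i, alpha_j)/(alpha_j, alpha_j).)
A_4 (sl(5))

The matrix has rank 4 with 2's on the diagonal. Reading the off-diagonal entries as Dynkin edges (a single edge where a_ij = a_ji = -1; a double or triple edge where a_ij * a_ji = 2 or 3), the diagram is a chain of 4 nodes with single edges (A_4). One simple-root ordering that puts it in standard form is (alpha_4, alpha_3, alpha_1, alpha_2). So the algebra is type A_4, i.e. sl(5).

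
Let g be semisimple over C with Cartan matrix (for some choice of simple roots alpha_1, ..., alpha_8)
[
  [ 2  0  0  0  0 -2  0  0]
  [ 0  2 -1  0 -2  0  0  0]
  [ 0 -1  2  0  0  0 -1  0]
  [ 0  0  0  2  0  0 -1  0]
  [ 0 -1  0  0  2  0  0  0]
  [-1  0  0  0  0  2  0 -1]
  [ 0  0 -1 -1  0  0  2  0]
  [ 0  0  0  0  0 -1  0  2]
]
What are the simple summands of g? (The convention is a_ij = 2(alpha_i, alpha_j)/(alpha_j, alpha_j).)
B_5 (so(11)) + C_3 (sp(6))

The diagram associated to this matrix has two connected components: the simple roots {alpha_2, alpha_3, alpha_4, alpha_5, alpha_7} form a chain of 5 nodes with a double edge at one end; the terminal node there is the unique short simple root (B_5), and {alpha_1, alpha_6, alpha_8} form a chain of 3 nodes with a double edge at one end; the terminal node there is the unique long simple root (C_3). A semisimple Lie algebra decomposes uniquely as the direct sum of simple ideals, one per connected component of its Dynkin diagram, so g ≅ B_5 ⊕ C_3 (dimension 55 + 21 = 76).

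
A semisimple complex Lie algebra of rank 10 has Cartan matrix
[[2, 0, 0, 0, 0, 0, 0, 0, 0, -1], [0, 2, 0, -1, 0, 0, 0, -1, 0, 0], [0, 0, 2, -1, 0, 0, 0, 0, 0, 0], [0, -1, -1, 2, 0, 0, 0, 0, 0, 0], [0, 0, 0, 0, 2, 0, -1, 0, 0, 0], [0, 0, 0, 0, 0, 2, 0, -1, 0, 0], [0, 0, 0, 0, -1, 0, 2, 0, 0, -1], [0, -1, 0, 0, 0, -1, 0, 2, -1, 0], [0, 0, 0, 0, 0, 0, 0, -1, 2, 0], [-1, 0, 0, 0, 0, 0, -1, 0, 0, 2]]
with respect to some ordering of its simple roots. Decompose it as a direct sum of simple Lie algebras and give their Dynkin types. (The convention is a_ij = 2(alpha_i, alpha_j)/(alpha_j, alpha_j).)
A_4 (sl(5)) ⊕ D_6 (so(12))

The diagram associated to this matrix has two connected components: the simple roots {alpha_1, alpha_5, alpha_7, alpha_10} form a chain of 4 nodes with single edges (A_4), and {alpha_2, alpha_3, alpha_4, alpha_6, alpha_8, alpha_9} form a chain of 4 nodes with a fork of two nodes at one end (D_6). A semisimple Lie algebra decomposes uniquely as the direct sum of simple ideals, one per connected component of its Dynkin diagram, so g ≅ A_4 ⊕ D_6 (dimension 24 + 66 = 90).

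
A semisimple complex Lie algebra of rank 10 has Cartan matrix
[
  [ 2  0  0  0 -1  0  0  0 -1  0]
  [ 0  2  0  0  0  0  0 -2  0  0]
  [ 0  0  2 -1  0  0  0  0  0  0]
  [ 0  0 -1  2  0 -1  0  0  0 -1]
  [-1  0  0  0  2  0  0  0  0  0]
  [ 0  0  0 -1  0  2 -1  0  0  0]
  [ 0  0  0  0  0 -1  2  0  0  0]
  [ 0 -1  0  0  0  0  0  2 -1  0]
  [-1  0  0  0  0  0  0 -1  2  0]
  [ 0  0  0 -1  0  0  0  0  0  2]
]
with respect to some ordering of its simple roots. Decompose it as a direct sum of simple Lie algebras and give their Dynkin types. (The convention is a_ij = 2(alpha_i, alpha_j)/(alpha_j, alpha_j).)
The diagram associated to this matrix has two connected components: the simple roots {alpha_1, alpha_2, alpha_5, alpha_8, alpha_9} form a chain of 5 nodes with a double edge at one end; the terminal node there is the unique long simple root (C_5), and {alpha_3, alpha_4, alpha_6, alpha_7, alpha_10} form a chain of 3 nodes with a fork of two nodes at one end (D_5). A semisimple Lie algebra decomposes uniquely as the direct sum of simple ideals, one per connected component of its Dynkin diagram, so g ≅ C_5 ⊕ D_5 (dimension 55 + 45 = 100).

C_5 (sp(10)) + D_5 (so(10))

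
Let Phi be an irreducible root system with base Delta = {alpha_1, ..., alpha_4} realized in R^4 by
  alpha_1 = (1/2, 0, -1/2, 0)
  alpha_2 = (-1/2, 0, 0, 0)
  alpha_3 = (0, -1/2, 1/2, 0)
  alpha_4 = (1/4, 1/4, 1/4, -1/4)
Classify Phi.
F_4

Compute the Cartan integers a_ij = 2(alpha_i, alpha_j)/(alpha_j, alpha_j); the resulting 4x4 Cartan matrix is
[[2, -2, -1, 0], [-1, 2, 0, -1], [-1, 0, 2, 0], [0, -1, 0, 2]].
The roots have two lengths (squared-length ratio 2:1); the short ones are alpha_{2,4}. The associated Dynkin diagram is a chain of 4 nodes with a double edge between the middle two (F_4), so the type is F_4.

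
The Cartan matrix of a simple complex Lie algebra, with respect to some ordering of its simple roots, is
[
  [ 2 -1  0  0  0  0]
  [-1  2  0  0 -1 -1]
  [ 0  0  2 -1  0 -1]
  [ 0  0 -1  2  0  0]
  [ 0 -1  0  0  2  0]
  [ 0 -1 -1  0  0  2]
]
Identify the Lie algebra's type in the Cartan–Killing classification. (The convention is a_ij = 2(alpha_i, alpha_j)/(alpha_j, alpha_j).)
D6

The matrix has rank 6 with 2's on the diagonal. Reading the off-diagonal entries as Dynkin edges (a single edge where a_ij = a_ji = -1; a double or triple edge where a_ij * a_ji = 2 or 3), the diagram is a chain of 4 nodes with a fork of two nodes at one end (D_6). One simple-root ordering that puts it in standard form is (alpha_4, alpha_3, alpha_6, alpha_2, alpha_1, alpha_5). So the algebra is type D_6, i.e. so(12).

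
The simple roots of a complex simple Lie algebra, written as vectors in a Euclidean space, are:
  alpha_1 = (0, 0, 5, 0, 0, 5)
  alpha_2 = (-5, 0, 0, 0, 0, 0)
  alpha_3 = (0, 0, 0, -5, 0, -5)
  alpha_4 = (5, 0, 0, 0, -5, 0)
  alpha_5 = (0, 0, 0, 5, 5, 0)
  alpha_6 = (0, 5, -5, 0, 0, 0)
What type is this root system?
Compute the Cartan integers a_ij = 2(alpha_i, alpha_j)/(alpha_j, alpha_j); the resulting 6x6 Cartan matrix is
[[2, 0, -1, 0, 0, -1], [0, 2, 0, -1, 0, 0], [-1, 0, 2, 0, -1, 0], [0, -2, 0, 2, -1, 0], [0, 0, -1, -1, 2, 0], [-1, 0, 0, 0, 0, 2]].
The roots have two lengths (squared-length ratio 2:1); the short ones are alpha_{2}. The associated Dynkin diagram is a chain of 6 nodes with a double edge at one end; the terminal node there is the unique short simple root (B_6), so the type is B_6 (the algebra so(13)).

type B_6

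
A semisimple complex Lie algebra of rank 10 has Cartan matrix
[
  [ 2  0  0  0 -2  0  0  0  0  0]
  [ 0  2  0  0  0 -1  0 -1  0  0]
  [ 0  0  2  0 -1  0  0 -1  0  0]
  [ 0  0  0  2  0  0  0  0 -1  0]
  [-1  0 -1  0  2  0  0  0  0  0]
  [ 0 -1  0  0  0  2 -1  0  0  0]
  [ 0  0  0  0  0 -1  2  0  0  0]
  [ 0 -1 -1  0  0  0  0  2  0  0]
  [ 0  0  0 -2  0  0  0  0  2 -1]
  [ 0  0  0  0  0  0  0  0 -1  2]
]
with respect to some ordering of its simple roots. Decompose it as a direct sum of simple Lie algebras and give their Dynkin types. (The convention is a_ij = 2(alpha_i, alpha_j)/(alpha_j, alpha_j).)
The diagram associated to this matrix has two connected components: the simple roots {alpha_4, alpha_9, alpha_10} form a chain of 3 nodes with a double edge at one end; the terminal node there is the unique short simple root (B_3), and {alpha_1, alpha_2, alpha_3, alpha_5, alpha_6, alpha_7, alpha_8} form a chain of 7 nodes with a double edge at one end; the terminal node there is the unique long simple root (C_7). A semisimple Lie algebra decomposes uniquely as the direct sum of simple ideals, one per connected component of its Dynkin diagram, so g ≅ B_3 ⊕ C_7 (dimension 21 + 105 = 126).

B_3 (so(7)) ⊕ C_7 (sp(14))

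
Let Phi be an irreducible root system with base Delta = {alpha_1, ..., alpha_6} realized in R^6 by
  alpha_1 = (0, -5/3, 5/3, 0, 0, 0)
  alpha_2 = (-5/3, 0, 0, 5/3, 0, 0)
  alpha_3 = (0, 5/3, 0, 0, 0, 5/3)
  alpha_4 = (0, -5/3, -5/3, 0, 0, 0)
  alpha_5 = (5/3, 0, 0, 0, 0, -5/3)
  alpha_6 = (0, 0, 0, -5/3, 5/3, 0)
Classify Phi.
D_6

Compute the Cartan integers a_ij = 2(alpha_i, alpha_j)/(alpha_j, alpha_j); the resulting 6x6 Cartan matrix is
[[2, 0, -1, 0, 0, 0], [0, 2, 0, 0, -1, -1], [-1, 0, 2, -1, -1, 0], [0, 0, -1, 2, 0, 0], [0, -1, -1, 0, 2, 0], [0, -1, 0, 0, 0, 2]].
All simple roots have the same length, so the diagram is simply laced. The associated Dynkin diagram is a chain of 4 nodes with a fork of two nodes at one end (D_6), so the type is D_6 (the algebra so(12)).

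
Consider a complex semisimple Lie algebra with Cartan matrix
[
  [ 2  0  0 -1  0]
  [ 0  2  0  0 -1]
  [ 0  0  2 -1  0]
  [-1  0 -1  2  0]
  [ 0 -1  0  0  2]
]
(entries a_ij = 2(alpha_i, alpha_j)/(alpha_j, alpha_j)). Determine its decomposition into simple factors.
A2 ⊕ A3

The diagram associated to this matrix has two connected components: the simple roots {alpha_2, alpha_5} form a chain of 2 nodes with single edges (A_2), and {alpha_1, alpha_3, alpha_4} form a chain of 3 nodes with single edges (A_3). A semisimple Lie algebra decomposes uniquely as the direct sum of simple ideals, one per connected component of its Dynkin diagram, so g ≅ A_2 ⊕ A_3 (dimension 8 + 15 = 23).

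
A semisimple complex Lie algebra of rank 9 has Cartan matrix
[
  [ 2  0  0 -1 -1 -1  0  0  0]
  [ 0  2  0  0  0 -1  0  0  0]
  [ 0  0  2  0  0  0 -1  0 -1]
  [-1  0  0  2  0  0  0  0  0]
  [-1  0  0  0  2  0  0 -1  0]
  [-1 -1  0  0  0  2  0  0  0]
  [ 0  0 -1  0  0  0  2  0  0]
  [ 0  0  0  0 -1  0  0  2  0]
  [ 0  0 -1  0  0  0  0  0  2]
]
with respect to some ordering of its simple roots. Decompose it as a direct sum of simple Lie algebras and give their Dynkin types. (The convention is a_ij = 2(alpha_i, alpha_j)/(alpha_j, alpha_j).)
A_3 ⊕ E_6

The diagram associated to this matrix has two connected components: the simple roots {alpha_3, alpha_7, alpha_9} form a chain of 3 nodes with single edges (A_3), and {alpha_1, alpha_2, alpha_4, alpha_5, alpha_6, alpha_8} form a chain of 5 nodes with one extra node attached to the third node from one end (E_6). A semisimple Lie algebra decomposes uniquely as the direct sum of simple ideals, one per connected component of its Dynkin diagram, so g ≅ A_3 ⊕ E_6 (dimension 15 + 78 = 93).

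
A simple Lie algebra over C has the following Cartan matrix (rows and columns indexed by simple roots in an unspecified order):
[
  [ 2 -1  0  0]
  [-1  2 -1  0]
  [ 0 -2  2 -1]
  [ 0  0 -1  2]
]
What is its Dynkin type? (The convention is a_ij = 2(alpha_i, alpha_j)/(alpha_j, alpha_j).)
The matrix has rank 4 with 2's on the diagonal. Reading the off-diagonal entries as Dynkin edges (a single edge where a_ij = a_ji = -1; a double or triple edge where a_ij * a_ji = 2 or 3), the diagram is a chain of 4 nodes with a double edge between the middle two (F_4). One simple-root ordering that puts it in standard form is (alpha_4, alpha_3, alpha_2, alpha_1). So the algebra is type F_4.

F4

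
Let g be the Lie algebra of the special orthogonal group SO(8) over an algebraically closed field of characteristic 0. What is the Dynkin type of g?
type D_4

This is so(8) with 8 even, which has dimension 8(8-1)/2 = 28 and rank 8/2 = 4. In the classification of classical Lie algebras, the orthogonal algebra so(2n) in an even number of variables has type D_n; here n = 4, so the Dynkin diagram is a chain of 2 nodes with a fork of two nodes at one end (D_4). Hence the type is D_4.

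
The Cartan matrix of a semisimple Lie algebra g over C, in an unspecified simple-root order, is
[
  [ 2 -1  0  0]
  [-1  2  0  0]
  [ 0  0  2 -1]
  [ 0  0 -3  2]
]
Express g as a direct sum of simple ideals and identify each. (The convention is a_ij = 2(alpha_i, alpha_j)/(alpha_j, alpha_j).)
The diagram associated to this matrix has two connected components: the simple roots {alpha_1, alpha_2} form a chain of 2 nodes with single edges (A_2), and {alpha_3, alpha_4} form two nodes joined by a triple edge (G_2). A semisimple Lie algebra decomposes uniquely as the direct sum of simple ideals, one per connected component of its Dynkin diagram, so g ≅ A_2 ⊕ G_2 (dimension 8 + 14 = 22).

type A_2 ⊕ type G_2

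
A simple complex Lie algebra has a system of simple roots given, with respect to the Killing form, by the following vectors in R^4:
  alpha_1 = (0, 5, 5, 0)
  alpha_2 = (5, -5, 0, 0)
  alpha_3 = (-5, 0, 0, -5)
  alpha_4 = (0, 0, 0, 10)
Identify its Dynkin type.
type C_4

Compute the Cartan integers a_ij = 2(alpha_i, alpha_j)/(alpha_j, alpha_j); the resulting 4x4 Cartan matrix is
[[2, -1, 0, 0], [-1, 2, -1, 0], [0, -1, 2, -1], [0, 0, -2, 2]].
The roots have two lengths (squared-length ratio 2:1); the short ones are alpha_{1,2,3}. The associated Dynkin diagram is a chain of 4 nodes with a double edge at one end; the terminal node there is the unique long simple root (C_4), so the type is C_4 (the algebra sp(8)).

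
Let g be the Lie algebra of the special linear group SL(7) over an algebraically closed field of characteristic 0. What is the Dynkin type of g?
This is sl(7), which has dimension 7^2 - 1 = 48 and rank 7 - 1 = 6 (a Cartan subalgebra is the diagonal traceless matrices). In the classification of classical Lie algebras, the special linear algebra sl(n+1) has type A_n; here n = 6, so the Dynkin diagram is a chain of 6 nodes with single edges (A_6). Hence the type is A_6.

A6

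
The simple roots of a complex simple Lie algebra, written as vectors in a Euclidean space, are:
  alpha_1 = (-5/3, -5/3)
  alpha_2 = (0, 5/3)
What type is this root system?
B_2

Compute the Cartan integers a_ij = 2(alpha_i, alpha_j)/(alpha_j, alpha_j); the resulting 2x2 Cartan matrix is
[[2, -2], [-1, 2]].
The roots have two lengths (squared-length ratio 2:1); the short ones are alpha_{2}. The associated Dynkin diagram is a chain of 2 nodes with a double edge at one end; the terminal node there is the unique short simple root (B_2), so the type is B_2 (the algebra so(5)).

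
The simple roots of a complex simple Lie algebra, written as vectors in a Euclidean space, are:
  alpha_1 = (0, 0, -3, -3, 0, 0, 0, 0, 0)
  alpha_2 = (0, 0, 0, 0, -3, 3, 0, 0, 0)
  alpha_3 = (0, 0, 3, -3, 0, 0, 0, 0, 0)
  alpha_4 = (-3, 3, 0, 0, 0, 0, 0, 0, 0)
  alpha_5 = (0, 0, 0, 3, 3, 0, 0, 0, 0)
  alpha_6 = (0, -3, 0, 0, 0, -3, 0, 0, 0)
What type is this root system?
D_6 (so(12))

Compute the Cartan integers a_ij = 2(alpha_i, alpha_j)/(alpha_j, alpha_j); the resulting 6x6 Cartan matrix is
[[2, 0, 0, 0, -1, 0], [0, 2, 0, 0, -1, -1], [0, 0, 2, 0, -1, 0], [0, 0, 0, 2, 0, -1], [-1, -1, -1, 0, 2, 0], [0, -1, 0, -1, 0, 2]].
All simple roots have the same length, so the diagram is simply laced. The associated Dynkin diagram is a chain of 4 nodes with a fork of two nodes at one end (D_6), so the type is D_6 (the algebra so(12)).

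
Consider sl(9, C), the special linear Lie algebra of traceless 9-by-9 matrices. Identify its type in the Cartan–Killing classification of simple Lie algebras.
This is sl(9), which has dimension 9^2 - 1 = 80 and rank 9 - 1 = 8 (a Cartan subalgebra is the diagonal traceless matrices). In the classification of classical Lie algebras, the special linear algebra sl(n+1) has type A_n; here n = 8, so the Dynkin diagram is a chain of 8 nodes with single edges (A_8). Hence the type is A_8.

type A_8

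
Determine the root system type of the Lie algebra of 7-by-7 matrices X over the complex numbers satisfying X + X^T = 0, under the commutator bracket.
B3

This is so(7) with 7 odd, which has dimension 7(7-1)/2 = 21 and rank (7-1)/2 = 3. In the classification of classical Lie algebras, the orthogonal algebra so(2n+1) in an odd number of variables has type B_n; here n = 3, so the Dynkin diagram is a chain of 3 nodes with a double edge at one end; the terminal node there is the unique short simple root (B_3). Hence the type is B_3.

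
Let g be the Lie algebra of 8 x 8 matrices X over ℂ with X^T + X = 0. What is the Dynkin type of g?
type D_4

This is so(8) with 8 even, which has dimension 8(8-1)/2 = 28 and rank 8/2 = 4. In the classification of classical Lie algebras, the orthogonal algebra so(2n) in an even number of variables has type D_n; here n = 4, so the Dynkin diagram is a chain of 2 nodes with a fork of two nodes at one end (D_4). Hence the type is D_4.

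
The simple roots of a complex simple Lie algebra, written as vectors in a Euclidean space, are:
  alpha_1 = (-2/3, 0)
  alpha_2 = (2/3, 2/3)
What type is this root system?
type B_2

Compute the Cartan integers a_ij = 2(alpha_i, alpha_j)/(alpha_j, alpha_j); the resulting 2x2 Cartan matrix is
[[2, -1], [-2, 2]].
The roots have two lengths (squared-length ratio 2:1); the short ones are alpha_{1}. The associated Dynkin diagram is a chain of 2 nodes with a double edge at one end; the terminal node there is the unique short simple root (B_2), so the type is B_2 (the algebra so(5)).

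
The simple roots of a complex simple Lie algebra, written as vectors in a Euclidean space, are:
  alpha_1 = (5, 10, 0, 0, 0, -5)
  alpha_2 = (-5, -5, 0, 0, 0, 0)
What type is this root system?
type G_2

Compute the Cartan integers a_ij = 2(alpha_i, alpha_j)/(alpha_j, alpha_j); the resulting 2x2 Cartan matrix is
[[2, -3], [-1, 2]].
The roots have two lengths (squared-length ratio 3:1); the short ones are alpha_{2}. The associated Dynkin diagram is two nodes joined by a triple edge (G_2), so the type is G_2.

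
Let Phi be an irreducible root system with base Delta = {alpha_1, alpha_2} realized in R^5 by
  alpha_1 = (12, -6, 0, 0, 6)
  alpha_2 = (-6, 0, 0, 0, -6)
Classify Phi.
Compute the Cartan integers a_ij = 2(alpha_i, alpha_j)/(alpha_j, alpha_j); the resulting 2x2 Cartan matrix is
[[2, -3], [-1, 2]].
The roots have two lengths (squared-length ratio 3:1); the short ones are alpha_{2}. The associated Dynkin diagram is two nodes joined by a triple edge (G_2), so the type is G_2.

type G_2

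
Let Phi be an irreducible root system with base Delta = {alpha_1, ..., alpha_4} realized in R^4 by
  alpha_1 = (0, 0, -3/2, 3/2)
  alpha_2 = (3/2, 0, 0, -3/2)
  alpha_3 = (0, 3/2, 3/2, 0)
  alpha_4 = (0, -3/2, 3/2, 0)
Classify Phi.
D_4 (so(8))

Compute the Cartan integers a_ij = 2(alpha_i, alpha_j)/(alpha_j, alpha_j); the resulting 4x4 Cartan matrix is
[[2, -1, -1, -1], [-1, 2, 0, 0], [-1, 0, 2, 0], [-1, 0, 0, 2]].
All simple roots have the same length, so the diagram is simply laced. The associated Dynkin diagram is a chain of 2 nodes with a fork of two nodes at one end (D_4), so the type is D_4 (the algebra so(8)).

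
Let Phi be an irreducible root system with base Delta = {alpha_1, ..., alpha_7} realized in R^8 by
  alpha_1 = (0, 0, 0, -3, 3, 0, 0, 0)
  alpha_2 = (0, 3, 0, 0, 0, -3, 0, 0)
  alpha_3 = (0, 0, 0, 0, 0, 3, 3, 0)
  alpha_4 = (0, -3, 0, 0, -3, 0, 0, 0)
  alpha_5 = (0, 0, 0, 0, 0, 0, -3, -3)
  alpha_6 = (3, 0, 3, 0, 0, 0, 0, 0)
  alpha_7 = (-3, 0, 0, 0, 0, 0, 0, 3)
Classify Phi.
A_7 (sl(8))

Compute the Cartan integers a_ij = 2(alpha_i, alpha_j)/(alpha_j, alpha_j); the resulting 7x7 Cartan matrix is
[[2, 0, 0, -1, 0, 0, 0], [0, 2, -1, -1, 0, 0, 0], [0, -1, 2, 0, -1, 0, 0], [-1, -1, 0, 2, 0, 0, 0], [0, 0, -1, 0, 2, 0, -1], [0, 0, 0, 0, 0, 2, -1], [0, 0, 0, 0, -1, -1, 2]].
All simple roots have the same length, so the diagram is simply laced. The associated Dynkin diagram is a chain of 7 nodes with single edges (A_7), so the type is A_7 (the algebra sl(8)).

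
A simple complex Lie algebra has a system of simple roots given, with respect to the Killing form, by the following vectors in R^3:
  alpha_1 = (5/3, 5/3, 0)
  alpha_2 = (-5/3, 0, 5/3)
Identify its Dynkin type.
Compute the Cartan integers a_ij = 2(alpha_i, alpha_j)/(alpha_j, alpha_j); the resulting 2x2 Cartan matrix is
[[2, -1], [-1, 2]].
All simple roots have the same length, so the diagram is simply laced. The associated Dynkin diagram is a chain of 2 nodes with single edges (A_2), so the type is A_2 (the algebra sl(3)).

A_2 (sl(3))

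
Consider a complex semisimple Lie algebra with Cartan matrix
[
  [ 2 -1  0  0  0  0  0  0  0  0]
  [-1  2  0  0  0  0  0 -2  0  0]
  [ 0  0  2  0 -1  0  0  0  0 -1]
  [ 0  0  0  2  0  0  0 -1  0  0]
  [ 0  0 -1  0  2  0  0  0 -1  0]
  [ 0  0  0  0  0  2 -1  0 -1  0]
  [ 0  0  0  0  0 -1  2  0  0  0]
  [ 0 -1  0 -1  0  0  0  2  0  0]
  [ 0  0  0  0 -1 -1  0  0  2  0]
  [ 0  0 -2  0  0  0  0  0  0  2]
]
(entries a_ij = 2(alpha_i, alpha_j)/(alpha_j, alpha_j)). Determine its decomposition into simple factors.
C_6 ⊕ F_4

The diagram associated to this matrix has two connected components: the simple roots {alpha_3, alpha_5, alpha_6, alpha_7, alpha_9, alpha_10} form a chain of 6 nodes with a double edge at one end; the terminal node there is the unique long simple root (C_6), and {alpha_1, alpha_2, alpha_4, alpha_8} form a chain of 4 nodes with a double edge between the middle two (F_4). A semisimple Lie algebra decomposes uniquely as the direct sum of simple ideals, one per connected component of its Dynkin diagram, so g ≅ C_6 ⊕ F_4 (dimension 78 + 52 = 130).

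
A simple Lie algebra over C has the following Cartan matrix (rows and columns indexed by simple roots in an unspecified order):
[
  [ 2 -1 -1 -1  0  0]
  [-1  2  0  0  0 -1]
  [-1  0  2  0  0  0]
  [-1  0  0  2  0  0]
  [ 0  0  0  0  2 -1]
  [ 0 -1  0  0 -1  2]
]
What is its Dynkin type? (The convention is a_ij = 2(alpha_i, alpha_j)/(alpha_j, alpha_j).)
The matrix has rank 6 with 2's on the diagonal. Reading the off-diagonal entries as Dynkin edges (a single edge where a_ij = a_ji = -1; a double or triple edge where a_ij * a_ji = 2 or 3), the diagram is a chain of 4 nodes with a fork of two nodes at one end (D_6). One simple-root ordering that puts it in standard form is (alpha_5, alpha_6, alpha_2, alpha_1, alpha_3, alpha_4). So the algebra is type D_6, i.e. so(12).

type D_6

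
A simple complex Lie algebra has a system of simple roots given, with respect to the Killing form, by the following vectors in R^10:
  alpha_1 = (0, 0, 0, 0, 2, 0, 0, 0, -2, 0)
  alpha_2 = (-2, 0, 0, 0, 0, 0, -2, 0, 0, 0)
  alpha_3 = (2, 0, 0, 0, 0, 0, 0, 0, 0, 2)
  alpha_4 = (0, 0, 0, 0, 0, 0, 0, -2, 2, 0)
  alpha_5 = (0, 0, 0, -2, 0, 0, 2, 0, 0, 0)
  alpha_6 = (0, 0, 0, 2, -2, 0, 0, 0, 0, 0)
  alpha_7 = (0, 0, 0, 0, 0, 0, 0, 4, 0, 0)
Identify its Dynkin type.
type C_7

Compute the Cartan integers a_ij = 2(alpha_i, alpha_j)/(alpha_j, alpha_j); the resulting 7x7 Cartan matrix is
[[2, 0, 0, -1, 0, -1, 0], [0, 2, -1, 0, -1, 0, 0], [0, -1, 2, 0, 0, 0, 0], [-1, 0, 0, 2, 0, 0, -1], [0, -1, 0, 0, 2, -1, 0], [-1, 0, 0, 0, -1, 2, 0], [0, 0, 0, -2, 0, 0, 2]].
The roots have two lengths (squared-length ratio 2:1); the short ones are alpha_{1,2,3,4,5,6}. The associated Dynkin diagram is a chain of 7 nodes with a double edge at one end; the terminal node there is the unique long simple root (C_7), so the type is C_7 (the algebra sp(14)).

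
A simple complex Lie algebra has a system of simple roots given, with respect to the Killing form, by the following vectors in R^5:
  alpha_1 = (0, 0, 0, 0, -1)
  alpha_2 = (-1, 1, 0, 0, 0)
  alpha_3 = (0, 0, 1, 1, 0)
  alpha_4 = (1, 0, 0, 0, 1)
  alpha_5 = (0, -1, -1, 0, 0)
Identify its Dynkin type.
B_5

Compute the Cartan integers a_ij = 2(alpha_i, alpha_j)/(alpha_j, alpha_j); the resulting 5x5 Cartan matrix is
[[2, 0, 0, -1, 0], [0, 2, 0, -1, -1], [0, 0, 2, 0, -1], [-2, -1, 0, 2, 0], [0, -1, -1, 0, 2]].
The roots have two lengths (squared-length ratio 2:1); the short ones are alpha_{1}. The associated Dynkin diagram is a chain of 5 nodes with a double edge at one end; the terminal node there is the unique short simple root (B_5), so the type is B_5 (the algebra so(11)).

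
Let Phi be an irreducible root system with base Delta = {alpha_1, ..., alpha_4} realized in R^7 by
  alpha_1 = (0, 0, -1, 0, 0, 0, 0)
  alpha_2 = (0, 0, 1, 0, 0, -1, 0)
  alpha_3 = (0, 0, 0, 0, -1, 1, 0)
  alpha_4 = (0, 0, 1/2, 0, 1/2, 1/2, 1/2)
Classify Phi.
Compute the Cartan integers a_ij = 2(alpha_i, alpha_j)/(alpha_j, alpha_j); the resulting 4x4 Cartan matrix is
[[2, -1, 0, -1], [-2, 2, -1, 0], [0, -1, 2, 0], [-1, 0, 0, 2]].
The roots have two lengths (squared-length ratio 2:1); the short ones are alpha_{1,4}. The associated Dynkin diagram is a chain of 4 nodes with a double edge between the middle two (F_4), so the type is F_4.

F_4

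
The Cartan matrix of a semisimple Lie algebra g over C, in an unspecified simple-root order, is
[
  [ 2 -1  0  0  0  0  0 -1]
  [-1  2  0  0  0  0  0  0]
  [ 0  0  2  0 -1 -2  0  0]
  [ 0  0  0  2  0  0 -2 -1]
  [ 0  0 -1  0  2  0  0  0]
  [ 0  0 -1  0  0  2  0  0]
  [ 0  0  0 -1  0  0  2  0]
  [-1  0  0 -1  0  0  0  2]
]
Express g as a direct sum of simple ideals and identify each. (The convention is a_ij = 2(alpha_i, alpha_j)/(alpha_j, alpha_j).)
B_3 (so(7)) ⊕ B_5 (so(11))

The diagram associated to this matrix has two connected components: the simple roots {alpha_3, alpha_5, alpha_6} form a chain of 3 nodes with a double edge at one end; the terminal node there is the unique short simple root (B_3), and {alpha_1, alpha_2, alpha_4, alpha_7, alpha_8} form a chain of 5 nodes with a double edge at one end; the terminal node there is the unique short simple root (B_5). A semisimple Lie algebra decomposes uniquely as the direct sum of simple ideals, one per connected component of its Dynkin diagram, so g ≅ B_3 ⊕ B_5 (dimension 21 + 55 = 76).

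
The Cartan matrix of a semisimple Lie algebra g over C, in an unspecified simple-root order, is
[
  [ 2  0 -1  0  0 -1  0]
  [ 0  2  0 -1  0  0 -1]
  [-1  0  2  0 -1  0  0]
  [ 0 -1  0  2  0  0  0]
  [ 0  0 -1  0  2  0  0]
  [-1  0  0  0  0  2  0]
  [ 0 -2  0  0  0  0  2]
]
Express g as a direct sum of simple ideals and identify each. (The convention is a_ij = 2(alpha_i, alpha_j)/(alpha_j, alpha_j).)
A4 + C3

The diagram associated to this matrix has two connected components: the simple roots {alpha_1, alpha_3, alpha_5, alpha_6} form a chain of 4 nodes with single edges (A_4), and {alpha_2, alpha_4, alpha_7} form a chain of 3 nodes with a double edge at one end; the terminal node there is the unique long simple root (C_3). A semisimple Lie algebra decomposes uniquely as the direct sum of simple ideals, one per connected component of its Dynkin diagram, so g ≅ A_4 ⊕ C_3 (dimension 24 + 21 = 45).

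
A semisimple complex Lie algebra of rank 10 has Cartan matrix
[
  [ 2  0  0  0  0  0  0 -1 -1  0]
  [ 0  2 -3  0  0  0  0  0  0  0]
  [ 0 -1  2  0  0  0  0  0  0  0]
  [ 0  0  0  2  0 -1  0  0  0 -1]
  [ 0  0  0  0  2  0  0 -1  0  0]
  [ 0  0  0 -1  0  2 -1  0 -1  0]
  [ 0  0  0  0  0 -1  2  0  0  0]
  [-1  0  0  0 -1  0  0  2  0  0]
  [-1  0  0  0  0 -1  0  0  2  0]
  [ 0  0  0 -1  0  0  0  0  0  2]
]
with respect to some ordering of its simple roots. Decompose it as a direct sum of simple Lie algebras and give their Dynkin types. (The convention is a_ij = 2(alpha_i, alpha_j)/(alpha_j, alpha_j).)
type E_8 ⊕ type G_2

The diagram associated to this matrix has two connected components: the simple roots {alpha_1, alpha_4, alpha_5, alpha_6, alpha_7, alpha_8, alpha_9, alpha_10} form a chain of 7 nodes with one extra node attached to the third node from one end (E_8), and {alpha_2, alpha_3} form two nodes joined by a triple edge (G_2). A semisimple Lie algebra decomposes uniquely as the direct sum of simple ideals, one per connected component of its Dynkin diagram, so g ≅ E_8 ⊕ G_2 (dimension 248 + 14 = 262).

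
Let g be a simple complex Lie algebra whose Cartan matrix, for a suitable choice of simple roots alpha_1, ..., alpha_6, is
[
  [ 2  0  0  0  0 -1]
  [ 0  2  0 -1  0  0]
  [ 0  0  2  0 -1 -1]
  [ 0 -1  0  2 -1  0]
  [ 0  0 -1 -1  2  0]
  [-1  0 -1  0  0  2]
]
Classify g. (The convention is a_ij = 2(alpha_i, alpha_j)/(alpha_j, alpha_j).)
The matrix has rank 6 with 2's on the diagonal. Reading the off-diagonal entries as Dynkin edges (a single edge where a_ij = a_ji = -1; a double or triple edge where a_ij * a_ji = 2 or 3), the diagram is a chain of 6 nodes with single edges (A_6). One simple-root ordering that puts it in standard form is (alpha_2, alpha_4, alpha_5, alpha_3, alpha_6, alpha_1). So the algebra is type A_6, i.e. sl(7).

A_6 (sl(7))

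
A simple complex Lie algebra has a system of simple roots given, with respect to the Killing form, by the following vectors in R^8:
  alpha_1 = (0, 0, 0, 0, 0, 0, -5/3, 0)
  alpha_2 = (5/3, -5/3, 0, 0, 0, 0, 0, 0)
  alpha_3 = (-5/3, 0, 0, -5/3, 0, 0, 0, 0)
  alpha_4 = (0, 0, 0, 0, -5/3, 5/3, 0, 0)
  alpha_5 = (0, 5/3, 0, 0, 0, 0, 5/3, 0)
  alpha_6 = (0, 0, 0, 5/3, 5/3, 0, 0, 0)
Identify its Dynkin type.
Compute the Cartan integers a_ij = 2(alpha_i, alpha_j)/(alpha_j, alpha_j); the resulting 6x6 Cartan matrix is
[[2, 0, 0, 0, -1, 0], [0, 2, -1, 0, -1, 0], [0, -1, 2, 0, 0, -1], [0, 0, 0, 2, 0, -1], [-2, -1, 0, 0, 2, 0], [0, 0, -1, -1, 0, 2]].
The roots have two lengths (squared-length ratio 2:1); the short ones are alpha_{1}. The associated Dynkin diagram is a chain of 6 nodes with a double edge at one end; the terminal node there is the unique short simple root (B_6), so the type is B_6 (the algebra so(13)).

B_6 (so(13))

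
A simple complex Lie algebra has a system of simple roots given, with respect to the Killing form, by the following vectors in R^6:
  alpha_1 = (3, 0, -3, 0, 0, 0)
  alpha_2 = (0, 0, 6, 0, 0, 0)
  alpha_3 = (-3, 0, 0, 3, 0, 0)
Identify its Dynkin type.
C_3

Compute the Cartan integers a_ij = 2(alpha_i, alpha_j)/(alpha_j, alpha_j); the resulting 3x3 Cartan matrix is
[[2, -1, -1], [-2, 2, 0], [-1, 0, 2]].
The roots have two lengths (squared-length ratio 2:1); the short ones are alpha_{1,3}. The associated Dynkin diagram is a chain of 3 nodes with a double edge at one end; the terminal node there is the unique long simple root (C_3), so the type is C_3 (the algebra sp(6)).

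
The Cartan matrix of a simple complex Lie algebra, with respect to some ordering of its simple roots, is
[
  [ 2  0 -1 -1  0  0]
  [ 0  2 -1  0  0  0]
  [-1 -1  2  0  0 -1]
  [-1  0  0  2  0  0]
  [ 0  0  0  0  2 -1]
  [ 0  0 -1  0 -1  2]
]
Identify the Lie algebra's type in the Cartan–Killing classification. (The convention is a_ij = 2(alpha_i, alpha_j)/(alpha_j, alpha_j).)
type E_6

The matrix has rank 6 with 2's on the diagonal. Reading the off-diagonal entries as Dynkin edges (a single edge where a_ij = a_ji = -1; a double or triple edge where a_ij * a_ji = 2 or 3), the diagram is a chain of 5 nodes with one extra node attached to the third node from one end (E_6). One simple-root ordering that puts it in standard form is (alpha_4, alpha_2, alpha_1, alpha_3, alpha_6, alpha_5). So the algebra is type E_6.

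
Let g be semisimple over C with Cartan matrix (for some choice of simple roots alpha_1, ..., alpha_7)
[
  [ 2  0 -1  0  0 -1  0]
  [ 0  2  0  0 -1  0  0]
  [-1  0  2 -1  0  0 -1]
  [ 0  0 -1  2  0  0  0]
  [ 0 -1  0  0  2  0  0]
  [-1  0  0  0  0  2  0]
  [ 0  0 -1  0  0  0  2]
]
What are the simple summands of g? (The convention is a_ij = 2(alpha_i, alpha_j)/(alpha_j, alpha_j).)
A_2 (sl(3)) ⊕ D_5 (so(10))

The diagram associated to this matrix has two connected components: the simple roots {alpha_2, alpha_5} form a chain of 2 nodes with single edges (A_2), and {alpha_1, alpha_3, alpha_4, alpha_6, alpha_7} form a chain of 3 nodes with a fork of two nodes at one end (D_5). A semisimple Lie algebra decomposes uniquely as the direct sum of simple ideals, one per connected component of its Dynkin diagram, so g ≅ A_2 ⊕ D_5 (dimension 8 + 45 = 53).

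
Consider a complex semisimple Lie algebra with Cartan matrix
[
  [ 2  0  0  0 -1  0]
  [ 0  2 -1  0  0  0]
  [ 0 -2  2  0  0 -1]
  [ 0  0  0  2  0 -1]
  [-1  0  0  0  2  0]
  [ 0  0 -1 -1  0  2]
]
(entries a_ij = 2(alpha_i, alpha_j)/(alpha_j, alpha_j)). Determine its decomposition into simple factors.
A_2 + B_4

The diagram associated to this matrix has two connected components: the simple roots {alpha_1, alpha_5} form a chain of 2 nodes with single edges (A_2), and {alpha_2, alpha_3, alpha_4, alpha_6} form a chain of 4 nodes with a double edge at one end; the terminal node there is the unique short simple root (B_4). A semisimple Lie algebra decomposes uniquely as the direct sum of simple ideals, one per connected component of its Dynkin diagram, so g ≅ A_2 ⊕ B_4 (dimension 8 + 36 = 44).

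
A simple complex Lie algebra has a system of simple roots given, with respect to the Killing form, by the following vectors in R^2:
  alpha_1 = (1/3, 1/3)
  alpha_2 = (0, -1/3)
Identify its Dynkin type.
B_2

Compute the Cartan integers a_ij = 2(alpha_i, alpha_j)/(alpha_j, alpha_j); the resulting 2x2 Cartan matrix is
[[2, -2], [-1, 2]].
The roots have two lengths (squared-length ratio 2:1); the short ones are alpha_{2}. The associated Dynkin diagram is a chain of 2 nodes with a double edge at one end; the terminal node there is the unique short simple root (B_2), so the type is B_2 (the algebra so(5)).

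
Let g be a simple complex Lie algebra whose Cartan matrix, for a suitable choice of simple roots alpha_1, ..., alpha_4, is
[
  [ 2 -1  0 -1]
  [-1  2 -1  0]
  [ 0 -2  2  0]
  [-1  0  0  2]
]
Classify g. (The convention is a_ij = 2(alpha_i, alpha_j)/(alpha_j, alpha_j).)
The matrix has rank 4 with 2's on the diagonal. Reading the off-diagonal entries as Dynkin edges (a single edge where a_ij = a_ji = -1; a double or triple edge where a_ij * a_ji = 2 or 3), the diagram is a chain of 4 nodes with a double edge at one end; the terminal node there is the unique long simple root (C_4). One simple-root ordering that puts it in standard form is (alpha_4, alpha_1, alpha_2, alpha_3). So the algebra is type C_4, i.e. sp(8).

C4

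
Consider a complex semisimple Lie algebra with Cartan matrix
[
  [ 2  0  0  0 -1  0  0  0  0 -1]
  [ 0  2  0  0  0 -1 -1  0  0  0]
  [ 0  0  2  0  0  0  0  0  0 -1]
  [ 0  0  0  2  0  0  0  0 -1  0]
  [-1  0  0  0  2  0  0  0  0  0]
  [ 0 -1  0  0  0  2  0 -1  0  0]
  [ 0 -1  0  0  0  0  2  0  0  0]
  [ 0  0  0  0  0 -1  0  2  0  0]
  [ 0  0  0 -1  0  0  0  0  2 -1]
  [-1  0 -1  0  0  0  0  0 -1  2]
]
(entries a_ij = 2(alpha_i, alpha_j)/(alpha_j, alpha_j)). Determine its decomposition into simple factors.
The diagram associated to this matrix has two connected components: the simple roots {alpha_2, alpha_6, alpha_7, alpha_8} form a chain of 4 nodes with single edges (A_4), and {alpha_1, alpha_3, alpha_4, alpha_5, alpha_9, alpha_10} form a chain of 5 nodes with one extra node attached to the third node from one end (E_6). A semisimple Lie algebra decomposes uniquely as the direct sum of simple ideals, one per connected component of its Dynkin diagram, so g ≅ A_4 ⊕ E_6 (dimension 24 + 78 = 102).

type A_4 ⊕ type E_6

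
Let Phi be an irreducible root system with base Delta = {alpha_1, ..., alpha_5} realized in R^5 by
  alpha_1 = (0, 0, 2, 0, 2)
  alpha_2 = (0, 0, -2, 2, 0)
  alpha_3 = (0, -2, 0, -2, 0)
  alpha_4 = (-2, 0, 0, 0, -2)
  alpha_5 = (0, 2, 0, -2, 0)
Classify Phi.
Compute the Cartan integers a_ij = 2(alpha_i, alpha_j)/(alpha_j, alpha_j); the resulting 5x5 Cartan matrix is
[[2, -1, 0, -1, 0], [-1, 2, -1, 0, -1], [0, -1, 2, 0, 0], [-1, 0, 0, 2, 0], [0, -1, 0, 0, 2]].
All simple roots have the same length, so the diagram is simply laced. The associated Dynkin diagram is a chain of 3 nodes with a fork of two nodes at one end (D_5), so the type is D_5 (the algebra so(10)).

D_5 (so(10))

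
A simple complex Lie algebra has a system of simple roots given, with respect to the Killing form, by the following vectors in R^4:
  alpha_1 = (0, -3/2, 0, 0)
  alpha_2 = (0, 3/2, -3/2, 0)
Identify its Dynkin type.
Compute the Cartan integers a_ij = 2(alpha_i, alpha_j)/(alpha_j, alpha_j); the resulting 2x2 Cartan matrix is
[[2, -1], [-2, 2]].
The roots have two lengths (squared-length ratio 2:1); the short ones are alpha_{1}. The associated Dynkin diagram is a chain of 2 nodes with a double edge at one end; the terminal node there is the unique short simple root (B_2), so the type is B_2 (the algebra so(5)).

B_2 (so(5))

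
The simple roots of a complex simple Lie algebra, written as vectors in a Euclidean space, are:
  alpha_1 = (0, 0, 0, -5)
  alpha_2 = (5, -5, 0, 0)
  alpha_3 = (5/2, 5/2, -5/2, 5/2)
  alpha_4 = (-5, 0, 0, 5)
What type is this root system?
F_4

Compute the Cartan integers a_ij = 2(alpha_i, alpha_j)/(alpha_j, alpha_j); the resulting 4x4 Cartan matrix is
[[2, 0, -1, -1], [0, 2, 0, -1], [-1, 0, 2, 0], [-2, -1, 0, 2]].
The roots have two lengths (squared-length ratio 2:1); the short ones are alpha_{1,3}. The associated Dynkin diagram is a chain of 4 nodes with a double edge between the middle two (F_4), so the type is F_4.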